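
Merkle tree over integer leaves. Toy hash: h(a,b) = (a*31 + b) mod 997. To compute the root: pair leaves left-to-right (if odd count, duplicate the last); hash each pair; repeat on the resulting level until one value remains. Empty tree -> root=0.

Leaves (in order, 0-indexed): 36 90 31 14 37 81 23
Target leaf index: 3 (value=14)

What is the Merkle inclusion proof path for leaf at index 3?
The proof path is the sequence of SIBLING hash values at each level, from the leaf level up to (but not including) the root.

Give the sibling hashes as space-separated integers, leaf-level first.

L0 (leaves): [36, 90, 31, 14, 37, 81, 23], target index=3
L1: h(36,90)=(36*31+90)%997=209 [pair 0] h(31,14)=(31*31+14)%997=975 [pair 1] h(37,81)=(37*31+81)%997=231 [pair 2] h(23,23)=(23*31+23)%997=736 [pair 3] -> [209, 975, 231, 736]
  Sibling for proof at L0: 31
L2: h(209,975)=(209*31+975)%997=475 [pair 0] h(231,736)=(231*31+736)%997=918 [pair 1] -> [475, 918]
  Sibling for proof at L1: 209
L3: h(475,918)=(475*31+918)%997=688 [pair 0] -> [688]
  Sibling for proof at L2: 918
Root: 688
Proof path (sibling hashes from leaf to root): [31, 209, 918]

Answer: 31 209 918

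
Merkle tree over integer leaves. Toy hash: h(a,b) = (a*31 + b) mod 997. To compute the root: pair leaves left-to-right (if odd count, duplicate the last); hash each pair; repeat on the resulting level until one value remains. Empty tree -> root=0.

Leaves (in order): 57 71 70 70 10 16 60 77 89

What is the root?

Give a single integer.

Answer: 320

Derivation:
L0: [57, 71, 70, 70, 10, 16, 60, 77, 89]
L1: h(57,71)=(57*31+71)%997=841 h(70,70)=(70*31+70)%997=246 h(10,16)=(10*31+16)%997=326 h(60,77)=(60*31+77)%997=940 h(89,89)=(89*31+89)%997=854 -> [841, 246, 326, 940, 854]
L2: h(841,246)=(841*31+246)%997=395 h(326,940)=(326*31+940)%997=79 h(854,854)=(854*31+854)%997=409 -> [395, 79, 409]
L3: h(395,79)=(395*31+79)%997=360 h(409,409)=(409*31+409)%997=127 -> [360, 127]
L4: h(360,127)=(360*31+127)%997=320 -> [320]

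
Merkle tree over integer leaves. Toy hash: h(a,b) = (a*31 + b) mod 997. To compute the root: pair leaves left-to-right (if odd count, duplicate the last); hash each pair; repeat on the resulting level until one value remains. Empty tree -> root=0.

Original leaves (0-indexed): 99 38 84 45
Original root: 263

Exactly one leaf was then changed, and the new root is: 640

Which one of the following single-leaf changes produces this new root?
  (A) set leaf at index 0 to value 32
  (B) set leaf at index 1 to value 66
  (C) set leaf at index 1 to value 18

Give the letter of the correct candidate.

Answer: C

Derivation:
Original leaves: [99, 38, 84, 45]
Target new root: 640
Try each candidate change and compute the resulting root:
Candidate A: set leaf[0] = 32 -> leaves = [32, 38, 84, 45]
  L0: [32, 38, 84, 45]
  L1: h(32,38)=(32*31+38)%997=33 h(84,45)=(84*31+45)%997=655 -> [33, 655]
  L2: h(33,655)=(33*31+655)%997=681 -> [681]
  root = 681 != target 640
Candidate B: set leaf[1] = 66 -> leaves = [99, 66, 84, 45]
  L0: [99, 66, 84, 45]
  L1: h(99,66)=(99*31+66)%997=144 h(84,45)=(84*31+45)%997=655 -> [144, 655]
  L2: h(144,655)=(144*31+655)%997=134 -> [134]
  root = 134 != target 640
Candidate C: set leaf[1] = 18 -> leaves = [99, 18, 84, 45]
  L0: [99, 18, 84, 45]
  L1: h(99,18)=(99*31+18)%997=96 h(84,45)=(84*31+45)%997=655 -> [96, 655]
  L2: h(96,655)=(96*31+655)%997=640 -> [640]
  root = 640 == target 640  ** MATCH **
Candidate C produces the target root.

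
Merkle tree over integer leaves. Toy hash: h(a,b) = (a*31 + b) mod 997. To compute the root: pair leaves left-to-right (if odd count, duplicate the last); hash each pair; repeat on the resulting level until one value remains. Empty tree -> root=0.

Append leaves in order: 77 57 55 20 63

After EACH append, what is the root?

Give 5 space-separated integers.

After append 77 (leaves=[77]):
  L0: [77]
  root=77
After append 57 (leaves=[77, 57]):
  L0: [77, 57]
  L1: h(77,57)=(77*31+57)%997=450 -> [450]
  root=450
After append 55 (leaves=[77, 57, 55]):
  L0: [77, 57, 55]
  L1: h(77,57)=(77*31+57)%997=450 h(55,55)=(55*31+55)%997=763 -> [450, 763]
  L2: h(450,763)=(450*31+763)%997=755 -> [755]
  root=755
After append 20 (leaves=[77, 57, 55, 20]):
  L0: [77, 57, 55, 20]
  L1: h(77,57)=(77*31+57)%997=450 h(55,20)=(55*31+20)%997=728 -> [450, 728]
  L2: h(450,728)=(450*31+728)%997=720 -> [720]
  root=720
After append 63 (leaves=[77, 57, 55, 20, 63]):
  L0: [77, 57, 55, 20, 63]
  L1: h(77,57)=(77*31+57)%997=450 h(55,20)=(55*31+20)%997=728 h(63,63)=(63*31+63)%997=22 -> [450, 728, 22]
  L2: h(450,728)=(450*31+728)%997=720 h(22,22)=(22*31+22)%997=704 -> [720, 704]
  L3: h(720,704)=(720*31+704)%997=93 -> [93]
  root=93

Answer: 77 450 755 720 93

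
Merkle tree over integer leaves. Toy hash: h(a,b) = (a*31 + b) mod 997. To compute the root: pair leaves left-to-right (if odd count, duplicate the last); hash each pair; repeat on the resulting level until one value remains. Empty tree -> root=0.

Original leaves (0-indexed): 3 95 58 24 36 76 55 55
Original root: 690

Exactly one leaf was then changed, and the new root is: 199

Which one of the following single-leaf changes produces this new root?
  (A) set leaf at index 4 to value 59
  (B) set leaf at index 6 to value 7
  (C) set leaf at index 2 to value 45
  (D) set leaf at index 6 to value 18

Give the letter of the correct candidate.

Original leaves: [3, 95, 58, 24, 36, 76, 55, 55]
Target new root: 199
Try each candidate change and compute the resulting root:
Candidate A: set leaf[4] = 59 -> leaves = [3, 95, 58, 24, 59, 76, 55, 55]
  L0: [3, 95, 58, 24, 59, 76, 55, 55]
  L1: h(3,95)=(3*31+95)%997=188 h(58,24)=(58*31+24)%997=825 h(59,76)=(59*31+76)%997=908 h(55,55)=(55*31+55)%997=763 -> [188, 825, 908, 763]
  L2: h(188,825)=(188*31+825)%997=671 h(908,763)=(908*31+763)%997=995 -> [671, 995]
  L3: h(671,995)=(671*31+995)%997=859 -> [859]
  root = 859 != target 199
Candidate B: set leaf[6] = 7 -> leaves = [3, 95, 58, 24, 36, 76, 7, 55]
  L0: [3, 95, 58, 24, 36, 76, 7, 55]
  L1: h(3,95)=(3*31+95)%997=188 h(58,24)=(58*31+24)%997=825 h(36,76)=(36*31+76)%997=195 h(7,55)=(7*31+55)%997=272 -> [188, 825, 195, 272]
  L2: h(188,825)=(188*31+825)%997=671 h(195,272)=(195*31+272)%997=335 -> [671, 335]
  L3: h(671,335)=(671*31+335)%997=199 -> [199]
  root = 199 == target 199  ** MATCH **
Candidate C: set leaf[2] = 45 -> leaves = [3, 95, 45, 24, 36, 76, 55, 55]
  L0: [3, 95, 45, 24, 36, 76, 55, 55]
  L1: h(3,95)=(3*31+95)%997=188 h(45,24)=(45*31+24)%997=422 h(36,76)=(36*31+76)%997=195 h(55,55)=(55*31+55)%997=763 -> [188, 422, 195, 763]
  L2: h(188,422)=(188*31+422)%997=268 h(195,763)=(195*31+763)%997=826 -> [268, 826]
  L3: h(268,826)=(268*31+826)%997=161 -> [161]
  root = 161 != target 199
Candidate D: set leaf[6] = 18 -> leaves = [3, 95, 58, 24, 36, 76, 18, 55]
  L0: [3, 95, 58, 24, 36, 76, 18, 55]
  L1: h(3,95)=(3*31+95)%997=188 h(58,24)=(58*31+24)%997=825 h(36,76)=(36*31+76)%997=195 h(18,55)=(18*31+55)%997=613 -> [188, 825, 195, 613]
  L2: h(188,825)=(188*31+825)%997=671 h(195,613)=(195*31+613)%997=676 -> [671, 676]
  L3: h(671,676)=(671*31+676)%997=540 -> [540]
  root = 540 != target 199
Candidate B produces the target root.

Answer: B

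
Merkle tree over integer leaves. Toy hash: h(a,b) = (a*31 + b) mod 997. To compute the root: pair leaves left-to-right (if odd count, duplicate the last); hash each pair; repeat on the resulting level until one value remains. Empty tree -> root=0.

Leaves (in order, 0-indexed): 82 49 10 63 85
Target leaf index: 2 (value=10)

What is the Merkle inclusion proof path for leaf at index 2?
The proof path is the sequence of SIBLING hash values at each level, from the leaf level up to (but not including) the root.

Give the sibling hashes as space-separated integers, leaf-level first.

L0 (leaves): [82, 49, 10, 63, 85], target index=2
L1: h(82,49)=(82*31+49)%997=597 [pair 0] h(10,63)=(10*31+63)%997=373 [pair 1] h(85,85)=(85*31+85)%997=726 [pair 2] -> [597, 373, 726]
  Sibling for proof at L0: 63
L2: h(597,373)=(597*31+373)%997=934 [pair 0] h(726,726)=(726*31+726)%997=301 [pair 1] -> [934, 301]
  Sibling for proof at L1: 597
L3: h(934,301)=(934*31+301)%997=342 [pair 0] -> [342]
  Sibling for proof at L2: 301
Root: 342
Proof path (sibling hashes from leaf to root): [63, 597, 301]

Answer: 63 597 301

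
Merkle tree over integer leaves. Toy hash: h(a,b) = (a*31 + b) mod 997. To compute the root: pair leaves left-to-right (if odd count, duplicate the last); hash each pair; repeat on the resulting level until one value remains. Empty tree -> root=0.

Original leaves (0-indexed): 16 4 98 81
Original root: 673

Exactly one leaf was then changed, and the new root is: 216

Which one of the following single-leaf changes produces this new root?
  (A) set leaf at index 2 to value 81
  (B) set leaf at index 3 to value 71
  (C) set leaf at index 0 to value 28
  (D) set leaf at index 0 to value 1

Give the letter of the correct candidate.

Original leaves: [16, 4, 98, 81]
Target new root: 216
Try each candidate change and compute the resulting root:
Candidate A: set leaf[2] = 81 -> leaves = [16, 4, 81, 81]
  L0: [16, 4, 81, 81]
  L1: h(16,4)=(16*31+4)%997=500 h(81,81)=(81*31+81)%997=598 -> [500, 598]
  L2: h(500,598)=(500*31+598)%997=146 -> [146]
  root = 146 != target 216
Candidate B: set leaf[3] = 71 -> leaves = [16, 4, 98, 71]
  L0: [16, 4, 98, 71]
  L1: h(16,4)=(16*31+4)%997=500 h(98,71)=(98*31+71)%997=118 -> [500, 118]
  L2: h(500,118)=(500*31+118)%997=663 -> [663]
  root = 663 != target 216
Candidate C: set leaf[0] = 28 -> leaves = [28, 4, 98, 81]
  L0: [28, 4, 98, 81]
  L1: h(28,4)=(28*31+4)%997=872 h(98,81)=(98*31+81)%997=128 -> [872, 128]
  L2: h(872,128)=(872*31+128)%997=241 -> [241]
  root = 241 != target 216
Candidate D: set leaf[0] = 1 -> leaves = [1, 4, 98, 81]
  L0: [1, 4, 98, 81]
  L1: h(1,4)=(1*31+4)%997=35 h(98,81)=(98*31+81)%997=128 -> [35, 128]
  L2: h(35,128)=(35*31+128)%997=216 -> [216]
  root = 216 == target 216  ** MATCH **
Candidate D produces the target root.

Answer: D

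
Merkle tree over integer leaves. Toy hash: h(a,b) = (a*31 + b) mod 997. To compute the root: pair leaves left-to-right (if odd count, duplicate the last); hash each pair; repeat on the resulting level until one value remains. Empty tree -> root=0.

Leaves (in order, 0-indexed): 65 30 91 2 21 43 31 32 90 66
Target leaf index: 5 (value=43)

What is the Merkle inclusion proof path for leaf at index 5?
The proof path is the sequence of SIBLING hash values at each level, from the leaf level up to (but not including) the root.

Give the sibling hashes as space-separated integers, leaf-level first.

L0 (leaves): [65, 30, 91, 2, 21, 43, 31, 32, 90, 66], target index=5
L1: h(65,30)=(65*31+30)%997=51 [pair 0] h(91,2)=(91*31+2)%997=829 [pair 1] h(21,43)=(21*31+43)%997=694 [pair 2] h(31,32)=(31*31+32)%997=993 [pair 3] h(90,66)=(90*31+66)%997=862 [pair 4] -> [51, 829, 694, 993, 862]
  Sibling for proof at L0: 21
L2: h(51,829)=(51*31+829)%997=416 [pair 0] h(694,993)=(694*31+993)%997=573 [pair 1] h(862,862)=(862*31+862)%997=665 [pair 2] -> [416, 573, 665]
  Sibling for proof at L1: 993
L3: h(416,573)=(416*31+573)%997=508 [pair 0] h(665,665)=(665*31+665)%997=343 [pair 1] -> [508, 343]
  Sibling for proof at L2: 416
L4: h(508,343)=(508*31+343)%997=139 [pair 0] -> [139]
  Sibling for proof at L3: 343
Root: 139
Proof path (sibling hashes from leaf to root): [21, 993, 416, 343]

Answer: 21 993 416 343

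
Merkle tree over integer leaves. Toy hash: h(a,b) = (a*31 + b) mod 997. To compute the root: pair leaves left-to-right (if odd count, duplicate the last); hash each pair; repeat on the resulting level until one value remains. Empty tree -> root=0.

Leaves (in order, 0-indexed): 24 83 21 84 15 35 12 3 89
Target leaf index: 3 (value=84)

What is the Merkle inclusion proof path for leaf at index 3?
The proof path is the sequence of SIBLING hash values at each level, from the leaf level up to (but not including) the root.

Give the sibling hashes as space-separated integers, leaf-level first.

Answer: 21 827 920 127

Derivation:
L0 (leaves): [24, 83, 21, 84, 15, 35, 12, 3, 89], target index=3
L1: h(24,83)=(24*31+83)%997=827 [pair 0] h(21,84)=(21*31+84)%997=735 [pair 1] h(15,35)=(15*31+35)%997=500 [pair 2] h(12,3)=(12*31+3)%997=375 [pair 3] h(89,89)=(89*31+89)%997=854 [pair 4] -> [827, 735, 500, 375, 854]
  Sibling for proof at L0: 21
L2: h(827,735)=(827*31+735)%997=450 [pair 0] h(500,375)=(500*31+375)%997=920 [pair 1] h(854,854)=(854*31+854)%997=409 [pair 2] -> [450, 920, 409]
  Sibling for proof at L1: 827
L3: h(450,920)=(450*31+920)%997=912 [pair 0] h(409,409)=(409*31+409)%997=127 [pair 1] -> [912, 127]
  Sibling for proof at L2: 920
L4: h(912,127)=(912*31+127)%997=483 [pair 0] -> [483]
  Sibling for proof at L3: 127
Root: 483
Proof path (sibling hashes from leaf to root): [21, 827, 920, 127]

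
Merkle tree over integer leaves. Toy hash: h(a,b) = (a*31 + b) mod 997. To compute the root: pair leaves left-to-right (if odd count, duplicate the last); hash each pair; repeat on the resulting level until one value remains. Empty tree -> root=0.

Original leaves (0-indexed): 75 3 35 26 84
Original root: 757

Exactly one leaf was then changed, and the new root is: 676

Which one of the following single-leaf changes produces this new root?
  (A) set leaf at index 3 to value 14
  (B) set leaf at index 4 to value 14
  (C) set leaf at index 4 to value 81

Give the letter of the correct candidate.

Original leaves: [75, 3, 35, 26, 84]
Target new root: 676
Try each candidate change and compute the resulting root:
Candidate A: set leaf[3] = 14 -> leaves = [75, 3, 35, 14, 84]
  L0: [75, 3, 35, 14, 84]
  L1: h(75,3)=(75*31+3)%997=334 h(35,14)=(35*31+14)%997=102 h(84,84)=(84*31+84)%997=694 -> [334, 102, 694]
  L2: h(334,102)=(334*31+102)%997=486 h(694,694)=(694*31+694)%997=274 -> [486, 274]
  L3: h(486,274)=(486*31+274)%997=385 -> [385]
  root = 385 != target 676
Candidate B: set leaf[4] = 14 -> leaves = [75, 3, 35, 26, 14]
  L0: [75, 3, 35, 26, 14]
  L1: h(75,3)=(75*31+3)%997=334 h(35,26)=(35*31+26)%997=114 h(14,14)=(14*31+14)%997=448 -> [334, 114, 448]
  L2: h(334,114)=(334*31+114)%997=498 h(448,448)=(448*31+448)%997=378 -> [498, 378]
  L3: h(498,378)=(498*31+378)%997=861 -> [861]
  root = 861 != target 676
Candidate C: set leaf[4] = 81 -> leaves = [75, 3, 35, 26, 81]
  L0: [75, 3, 35, 26, 81]
  L1: h(75,3)=(75*31+3)%997=334 h(35,26)=(35*31+26)%997=114 h(81,81)=(81*31+81)%997=598 -> [334, 114, 598]
  L2: h(334,114)=(334*31+114)%997=498 h(598,598)=(598*31+598)%997=193 -> [498, 193]
  L3: h(498,193)=(498*31+193)%997=676 -> [676]
  root = 676 == target 676  ** MATCH **
Candidate C produces the target root.

Answer: C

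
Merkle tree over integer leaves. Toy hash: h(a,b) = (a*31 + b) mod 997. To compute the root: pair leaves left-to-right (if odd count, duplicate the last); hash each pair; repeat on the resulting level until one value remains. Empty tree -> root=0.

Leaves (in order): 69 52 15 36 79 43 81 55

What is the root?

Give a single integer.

Answer: 521

Derivation:
L0: [69, 52, 15, 36, 79, 43, 81, 55]
L1: h(69,52)=(69*31+52)%997=197 h(15,36)=(15*31+36)%997=501 h(79,43)=(79*31+43)%997=498 h(81,55)=(81*31+55)%997=572 -> [197, 501, 498, 572]
L2: h(197,501)=(197*31+501)%997=626 h(498,572)=(498*31+572)%997=58 -> [626, 58]
L3: h(626,58)=(626*31+58)%997=521 -> [521]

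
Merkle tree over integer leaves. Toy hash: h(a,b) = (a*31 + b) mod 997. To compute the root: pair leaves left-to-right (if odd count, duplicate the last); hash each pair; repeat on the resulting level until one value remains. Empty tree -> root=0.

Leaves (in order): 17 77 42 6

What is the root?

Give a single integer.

L0: [17, 77, 42, 6]
L1: h(17,77)=(17*31+77)%997=604 h(42,6)=(42*31+6)%997=311 -> [604, 311]
L2: h(604,311)=(604*31+311)%997=92 -> [92]

Answer: 92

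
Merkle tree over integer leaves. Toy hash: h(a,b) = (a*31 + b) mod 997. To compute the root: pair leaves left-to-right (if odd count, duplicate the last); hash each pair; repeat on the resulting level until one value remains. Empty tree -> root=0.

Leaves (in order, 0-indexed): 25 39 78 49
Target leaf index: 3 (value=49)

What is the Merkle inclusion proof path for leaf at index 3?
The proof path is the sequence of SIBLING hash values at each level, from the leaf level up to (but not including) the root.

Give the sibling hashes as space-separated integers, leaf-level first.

Answer: 78 814

Derivation:
L0 (leaves): [25, 39, 78, 49], target index=3
L1: h(25,39)=(25*31+39)%997=814 [pair 0] h(78,49)=(78*31+49)%997=473 [pair 1] -> [814, 473]
  Sibling for proof at L0: 78
L2: h(814,473)=(814*31+473)%997=782 [pair 0] -> [782]
  Sibling for proof at L1: 814
Root: 782
Proof path (sibling hashes from leaf to root): [78, 814]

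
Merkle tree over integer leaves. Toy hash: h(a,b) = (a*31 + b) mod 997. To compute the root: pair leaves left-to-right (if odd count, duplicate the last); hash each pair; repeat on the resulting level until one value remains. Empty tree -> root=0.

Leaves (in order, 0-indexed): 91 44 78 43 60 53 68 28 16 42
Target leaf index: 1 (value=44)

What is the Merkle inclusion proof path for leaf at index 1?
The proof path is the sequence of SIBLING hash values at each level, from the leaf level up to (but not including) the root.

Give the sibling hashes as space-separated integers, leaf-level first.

L0 (leaves): [91, 44, 78, 43, 60, 53, 68, 28, 16, 42], target index=1
L1: h(91,44)=(91*31+44)%997=871 [pair 0] h(78,43)=(78*31+43)%997=467 [pair 1] h(60,53)=(60*31+53)%997=916 [pair 2] h(68,28)=(68*31+28)%997=142 [pair 3] h(16,42)=(16*31+42)%997=538 [pair 4] -> [871, 467, 916, 142, 538]
  Sibling for proof at L0: 91
L2: h(871,467)=(871*31+467)%997=549 [pair 0] h(916,142)=(916*31+142)%997=622 [pair 1] h(538,538)=(538*31+538)%997=267 [pair 2] -> [549, 622, 267]
  Sibling for proof at L1: 467
L3: h(549,622)=(549*31+622)%997=692 [pair 0] h(267,267)=(267*31+267)%997=568 [pair 1] -> [692, 568]
  Sibling for proof at L2: 622
L4: h(692,568)=(692*31+568)%997=86 [pair 0] -> [86]
  Sibling for proof at L3: 568
Root: 86
Proof path (sibling hashes from leaf to root): [91, 467, 622, 568]

Answer: 91 467 622 568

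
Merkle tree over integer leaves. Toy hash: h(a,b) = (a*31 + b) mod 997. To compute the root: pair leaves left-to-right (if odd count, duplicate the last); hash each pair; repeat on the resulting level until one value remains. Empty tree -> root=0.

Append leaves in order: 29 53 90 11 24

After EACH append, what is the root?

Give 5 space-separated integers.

Answer: 29 952 488 409 366

Derivation:
After append 29 (leaves=[29]):
  L0: [29]
  root=29
After append 53 (leaves=[29, 53]):
  L0: [29, 53]
  L1: h(29,53)=(29*31+53)%997=952 -> [952]
  root=952
After append 90 (leaves=[29, 53, 90]):
  L0: [29, 53, 90]
  L1: h(29,53)=(29*31+53)%997=952 h(90,90)=(90*31+90)%997=886 -> [952, 886]
  L2: h(952,886)=(952*31+886)%997=488 -> [488]
  root=488
After append 11 (leaves=[29, 53, 90, 11]):
  L0: [29, 53, 90, 11]
  L1: h(29,53)=(29*31+53)%997=952 h(90,11)=(90*31+11)%997=807 -> [952, 807]
  L2: h(952,807)=(952*31+807)%997=409 -> [409]
  root=409
After append 24 (leaves=[29, 53, 90, 11, 24]):
  L0: [29, 53, 90, 11, 24]
  L1: h(29,53)=(29*31+53)%997=952 h(90,11)=(90*31+11)%997=807 h(24,24)=(24*31+24)%997=768 -> [952, 807, 768]
  L2: h(952,807)=(952*31+807)%997=409 h(768,768)=(768*31+768)%997=648 -> [409, 648]
  L3: h(409,648)=(409*31+648)%997=366 -> [366]
  root=366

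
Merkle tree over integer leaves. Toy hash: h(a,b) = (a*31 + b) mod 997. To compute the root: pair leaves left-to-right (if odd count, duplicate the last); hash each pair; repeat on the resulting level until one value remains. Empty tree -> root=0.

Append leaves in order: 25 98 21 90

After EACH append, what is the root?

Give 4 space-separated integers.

After append 25 (leaves=[25]):
  L0: [25]
  root=25
After append 98 (leaves=[25, 98]):
  L0: [25, 98]
  L1: h(25,98)=(25*31+98)%997=873 -> [873]
  root=873
After append 21 (leaves=[25, 98, 21]):
  L0: [25, 98, 21]
  L1: h(25,98)=(25*31+98)%997=873 h(21,21)=(21*31+21)%997=672 -> [873, 672]
  L2: h(873,672)=(873*31+672)%997=816 -> [816]
  root=816
After append 90 (leaves=[25, 98, 21, 90]):
  L0: [25, 98, 21, 90]
  L1: h(25,98)=(25*31+98)%997=873 h(21,90)=(21*31+90)%997=741 -> [873, 741]
  L2: h(873,741)=(873*31+741)%997=885 -> [885]
  root=885

Answer: 25 873 816 885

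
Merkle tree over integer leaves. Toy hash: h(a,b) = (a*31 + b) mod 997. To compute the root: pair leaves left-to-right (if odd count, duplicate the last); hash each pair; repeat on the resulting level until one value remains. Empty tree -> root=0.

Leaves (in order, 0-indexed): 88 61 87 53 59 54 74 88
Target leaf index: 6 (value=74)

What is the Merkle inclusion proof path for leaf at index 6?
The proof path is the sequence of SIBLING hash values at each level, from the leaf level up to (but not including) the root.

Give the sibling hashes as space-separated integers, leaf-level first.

L0 (leaves): [88, 61, 87, 53, 59, 54, 74, 88], target index=6
L1: h(88,61)=(88*31+61)%997=795 [pair 0] h(87,53)=(87*31+53)%997=756 [pair 1] h(59,54)=(59*31+54)%997=886 [pair 2] h(74,88)=(74*31+88)%997=388 [pair 3] -> [795, 756, 886, 388]
  Sibling for proof at L0: 88
L2: h(795,756)=(795*31+756)%997=476 [pair 0] h(886,388)=(886*31+388)%997=935 [pair 1] -> [476, 935]
  Sibling for proof at L1: 886
L3: h(476,935)=(476*31+935)%997=736 [pair 0] -> [736]
  Sibling for proof at L2: 476
Root: 736
Proof path (sibling hashes from leaf to root): [88, 886, 476]

Answer: 88 886 476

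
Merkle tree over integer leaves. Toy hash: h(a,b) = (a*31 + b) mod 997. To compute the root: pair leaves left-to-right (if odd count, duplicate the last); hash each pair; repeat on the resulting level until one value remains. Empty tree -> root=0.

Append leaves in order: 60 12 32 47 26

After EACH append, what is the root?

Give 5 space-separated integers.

Answer: 60 875 233 248 414

Derivation:
After append 60 (leaves=[60]):
  L0: [60]
  root=60
After append 12 (leaves=[60, 12]):
  L0: [60, 12]
  L1: h(60,12)=(60*31+12)%997=875 -> [875]
  root=875
After append 32 (leaves=[60, 12, 32]):
  L0: [60, 12, 32]
  L1: h(60,12)=(60*31+12)%997=875 h(32,32)=(32*31+32)%997=27 -> [875, 27]
  L2: h(875,27)=(875*31+27)%997=233 -> [233]
  root=233
After append 47 (leaves=[60, 12, 32, 47]):
  L0: [60, 12, 32, 47]
  L1: h(60,12)=(60*31+12)%997=875 h(32,47)=(32*31+47)%997=42 -> [875, 42]
  L2: h(875,42)=(875*31+42)%997=248 -> [248]
  root=248
After append 26 (leaves=[60, 12, 32, 47, 26]):
  L0: [60, 12, 32, 47, 26]
  L1: h(60,12)=(60*31+12)%997=875 h(32,47)=(32*31+47)%997=42 h(26,26)=(26*31+26)%997=832 -> [875, 42, 832]
  L2: h(875,42)=(875*31+42)%997=248 h(832,832)=(832*31+832)%997=702 -> [248, 702]
  L3: h(248,702)=(248*31+702)%997=414 -> [414]
  root=414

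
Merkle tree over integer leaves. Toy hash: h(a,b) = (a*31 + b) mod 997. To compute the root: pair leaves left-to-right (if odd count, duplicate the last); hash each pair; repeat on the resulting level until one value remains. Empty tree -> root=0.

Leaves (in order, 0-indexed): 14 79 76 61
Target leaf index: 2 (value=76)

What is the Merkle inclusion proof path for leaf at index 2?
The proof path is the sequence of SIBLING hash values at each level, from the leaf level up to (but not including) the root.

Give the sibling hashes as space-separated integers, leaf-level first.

Answer: 61 513

Derivation:
L0 (leaves): [14, 79, 76, 61], target index=2
L1: h(14,79)=(14*31+79)%997=513 [pair 0] h(76,61)=(76*31+61)%997=423 [pair 1] -> [513, 423]
  Sibling for proof at L0: 61
L2: h(513,423)=(513*31+423)%997=374 [pair 0] -> [374]
  Sibling for proof at L1: 513
Root: 374
Proof path (sibling hashes from leaf to root): [61, 513]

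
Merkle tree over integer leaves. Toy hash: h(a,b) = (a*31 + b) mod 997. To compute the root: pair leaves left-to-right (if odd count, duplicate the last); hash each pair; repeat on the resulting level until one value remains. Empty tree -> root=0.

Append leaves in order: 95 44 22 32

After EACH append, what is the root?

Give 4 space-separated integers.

After append 95 (leaves=[95]):
  L0: [95]
  root=95
After append 44 (leaves=[95, 44]):
  L0: [95, 44]
  L1: h(95,44)=(95*31+44)%997=995 -> [995]
  root=995
After append 22 (leaves=[95, 44, 22]):
  L0: [95, 44, 22]
  L1: h(95,44)=(95*31+44)%997=995 h(22,22)=(22*31+22)%997=704 -> [995, 704]
  L2: h(995,704)=(995*31+704)%997=642 -> [642]
  root=642
After append 32 (leaves=[95, 44, 22, 32]):
  L0: [95, 44, 22, 32]
  L1: h(95,44)=(95*31+44)%997=995 h(22,32)=(22*31+32)%997=714 -> [995, 714]
  L2: h(995,714)=(995*31+714)%997=652 -> [652]
  root=652

Answer: 95 995 642 652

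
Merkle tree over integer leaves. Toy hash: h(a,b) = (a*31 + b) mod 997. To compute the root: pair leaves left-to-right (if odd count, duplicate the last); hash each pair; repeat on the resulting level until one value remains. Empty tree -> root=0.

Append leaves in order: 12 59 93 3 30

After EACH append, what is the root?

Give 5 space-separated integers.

Answer: 12 431 385 295 982

Derivation:
After append 12 (leaves=[12]):
  L0: [12]
  root=12
After append 59 (leaves=[12, 59]):
  L0: [12, 59]
  L1: h(12,59)=(12*31+59)%997=431 -> [431]
  root=431
After append 93 (leaves=[12, 59, 93]):
  L0: [12, 59, 93]
  L1: h(12,59)=(12*31+59)%997=431 h(93,93)=(93*31+93)%997=982 -> [431, 982]
  L2: h(431,982)=(431*31+982)%997=385 -> [385]
  root=385
After append 3 (leaves=[12, 59, 93, 3]):
  L0: [12, 59, 93, 3]
  L1: h(12,59)=(12*31+59)%997=431 h(93,3)=(93*31+3)%997=892 -> [431, 892]
  L2: h(431,892)=(431*31+892)%997=295 -> [295]
  root=295
After append 30 (leaves=[12, 59, 93, 3, 30]):
  L0: [12, 59, 93, 3, 30]
  L1: h(12,59)=(12*31+59)%997=431 h(93,3)=(93*31+3)%997=892 h(30,30)=(30*31+30)%997=960 -> [431, 892, 960]
  L2: h(431,892)=(431*31+892)%997=295 h(960,960)=(960*31+960)%997=810 -> [295, 810]
  L3: h(295,810)=(295*31+810)%997=982 -> [982]
  root=982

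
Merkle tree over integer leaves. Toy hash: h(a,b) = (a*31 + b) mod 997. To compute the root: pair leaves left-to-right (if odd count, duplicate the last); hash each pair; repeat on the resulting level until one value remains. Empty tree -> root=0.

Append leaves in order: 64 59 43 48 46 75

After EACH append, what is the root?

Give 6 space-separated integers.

After append 64 (leaves=[64]):
  L0: [64]
  root=64
After append 59 (leaves=[64, 59]):
  L0: [64, 59]
  L1: h(64,59)=(64*31+59)%997=49 -> [49]
  root=49
After append 43 (leaves=[64, 59, 43]):
  L0: [64, 59, 43]
  L1: h(64,59)=(64*31+59)%997=49 h(43,43)=(43*31+43)%997=379 -> [49, 379]
  L2: h(49,379)=(49*31+379)%997=901 -> [901]
  root=901
After append 48 (leaves=[64, 59, 43, 48]):
  L0: [64, 59, 43, 48]
  L1: h(64,59)=(64*31+59)%997=49 h(43,48)=(43*31+48)%997=384 -> [49, 384]
  L2: h(49,384)=(49*31+384)%997=906 -> [906]
  root=906
After append 46 (leaves=[64, 59, 43, 48, 46]):
  L0: [64, 59, 43, 48, 46]
  L1: h(64,59)=(64*31+59)%997=49 h(43,48)=(43*31+48)%997=384 h(46,46)=(46*31+46)%997=475 -> [49, 384, 475]
  L2: h(49,384)=(49*31+384)%997=906 h(475,475)=(475*31+475)%997=245 -> [906, 245]
  L3: h(906,245)=(906*31+245)%997=415 -> [415]
  root=415
After append 75 (leaves=[64, 59, 43, 48, 46, 75]):
  L0: [64, 59, 43, 48, 46, 75]
  L1: h(64,59)=(64*31+59)%997=49 h(43,48)=(43*31+48)%997=384 h(46,75)=(46*31+75)%997=504 -> [49, 384, 504]
  L2: h(49,384)=(49*31+384)%997=906 h(504,504)=(504*31+504)%997=176 -> [906, 176]
  L3: h(906,176)=(906*31+176)%997=346 -> [346]
  root=346

Answer: 64 49 901 906 415 346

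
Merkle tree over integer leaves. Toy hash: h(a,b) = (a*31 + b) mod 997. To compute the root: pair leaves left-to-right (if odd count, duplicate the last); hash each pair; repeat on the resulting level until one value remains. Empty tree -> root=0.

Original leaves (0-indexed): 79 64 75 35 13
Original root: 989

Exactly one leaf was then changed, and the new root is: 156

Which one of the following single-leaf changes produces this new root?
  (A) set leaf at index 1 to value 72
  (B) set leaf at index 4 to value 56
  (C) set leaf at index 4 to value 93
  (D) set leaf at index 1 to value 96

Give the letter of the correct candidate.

Answer: B

Derivation:
Original leaves: [79, 64, 75, 35, 13]
Target new root: 156
Try each candidate change and compute the resulting root:
Candidate A: set leaf[1] = 72 -> leaves = [79, 72, 75, 35, 13]
  L0: [79, 72, 75, 35, 13]
  L1: h(79,72)=(79*31+72)%997=527 h(75,35)=(75*31+35)%997=366 h(13,13)=(13*31+13)%997=416 -> [527, 366, 416]
  L2: h(527,366)=(527*31+366)%997=751 h(416,416)=(416*31+416)%997=351 -> [751, 351]
  L3: h(751,351)=(751*31+351)%997=701 -> [701]
  root = 701 != target 156
Candidate B: set leaf[4] = 56 -> leaves = [79, 64, 75, 35, 56]
  L0: [79, 64, 75, 35, 56]
  L1: h(79,64)=(79*31+64)%997=519 h(75,35)=(75*31+35)%997=366 h(56,56)=(56*31+56)%997=795 -> [519, 366, 795]
  L2: h(519,366)=(519*31+366)%997=503 h(795,795)=(795*31+795)%997=515 -> [503, 515]
  L3: h(503,515)=(503*31+515)%997=156 -> [156]
  root = 156 == target 156  ** MATCH **
Candidate C: set leaf[4] = 93 -> leaves = [79, 64, 75, 35, 93]
  L0: [79, 64, 75, 35, 93]
  L1: h(79,64)=(79*31+64)%997=519 h(75,35)=(75*31+35)%997=366 h(93,93)=(93*31+93)%997=982 -> [519, 366, 982]
  L2: h(519,366)=(519*31+366)%997=503 h(982,982)=(982*31+982)%997=517 -> [503, 517]
  L3: h(503,517)=(503*31+517)%997=158 -> [158]
  root = 158 != target 156
Candidate D: set leaf[1] = 96 -> leaves = [79, 96, 75, 35, 13]
  L0: [79, 96, 75, 35, 13]
  L1: h(79,96)=(79*31+96)%997=551 h(75,35)=(75*31+35)%997=366 h(13,13)=(13*31+13)%997=416 -> [551, 366, 416]
  L2: h(551,366)=(551*31+366)%997=498 h(416,416)=(416*31+416)%997=351 -> [498, 351]
  L3: h(498,351)=(498*31+351)%997=834 -> [834]
  root = 834 != target 156
Candidate B produces the target root.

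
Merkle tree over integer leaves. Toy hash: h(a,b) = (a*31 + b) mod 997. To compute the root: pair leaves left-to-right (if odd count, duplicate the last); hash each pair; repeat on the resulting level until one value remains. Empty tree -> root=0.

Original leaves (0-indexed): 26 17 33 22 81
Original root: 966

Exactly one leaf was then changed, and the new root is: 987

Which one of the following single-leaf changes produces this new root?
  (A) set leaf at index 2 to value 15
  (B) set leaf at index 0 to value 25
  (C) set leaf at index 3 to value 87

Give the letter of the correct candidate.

Original leaves: [26, 17, 33, 22, 81]
Target new root: 987
Try each candidate change and compute the resulting root:
Candidate A: set leaf[2] = 15 -> leaves = [26, 17, 15, 22, 81]
  L0: [26, 17, 15, 22, 81]
  L1: h(26,17)=(26*31+17)%997=823 h(15,22)=(15*31+22)%997=487 h(81,81)=(81*31+81)%997=598 -> [823, 487, 598]
  L2: h(823,487)=(823*31+487)%997=78 h(598,598)=(598*31+598)%997=193 -> [78, 193]
  L3: h(78,193)=(78*31+193)%997=617 -> [617]
  root = 617 != target 987
Candidate B: set leaf[0] = 25 -> leaves = [25, 17, 33, 22, 81]
  L0: [25, 17, 33, 22, 81]
  L1: h(25,17)=(25*31+17)%997=792 h(33,22)=(33*31+22)%997=48 h(81,81)=(81*31+81)%997=598 -> [792, 48, 598]
  L2: h(792,48)=(792*31+48)%997=672 h(598,598)=(598*31+598)%997=193 -> [672, 193]
  L3: h(672,193)=(672*31+193)%997=88 -> [88]
  root = 88 != target 987
Candidate C: set leaf[3] = 87 -> leaves = [26, 17, 33, 87, 81]
  L0: [26, 17, 33, 87, 81]
  L1: h(26,17)=(26*31+17)%997=823 h(33,87)=(33*31+87)%997=113 h(81,81)=(81*31+81)%997=598 -> [823, 113, 598]
  L2: h(823,113)=(823*31+113)%997=701 h(598,598)=(598*31+598)%997=193 -> [701, 193]
  L3: h(701,193)=(701*31+193)%997=987 -> [987]
  root = 987 == target 987  ** MATCH **
Candidate C produces the target root.

Answer: C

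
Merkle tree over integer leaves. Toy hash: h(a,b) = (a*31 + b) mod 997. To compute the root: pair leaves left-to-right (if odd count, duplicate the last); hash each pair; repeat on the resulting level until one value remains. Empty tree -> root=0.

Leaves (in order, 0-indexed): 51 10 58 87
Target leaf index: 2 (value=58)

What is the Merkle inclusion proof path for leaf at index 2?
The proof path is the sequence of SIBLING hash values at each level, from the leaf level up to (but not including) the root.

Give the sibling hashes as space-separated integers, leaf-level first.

Answer: 87 594

Derivation:
L0 (leaves): [51, 10, 58, 87], target index=2
L1: h(51,10)=(51*31+10)%997=594 [pair 0] h(58,87)=(58*31+87)%997=888 [pair 1] -> [594, 888]
  Sibling for proof at L0: 87
L2: h(594,888)=(594*31+888)%997=359 [pair 0] -> [359]
  Sibling for proof at L1: 594
Root: 359
Proof path (sibling hashes from leaf to root): [87, 594]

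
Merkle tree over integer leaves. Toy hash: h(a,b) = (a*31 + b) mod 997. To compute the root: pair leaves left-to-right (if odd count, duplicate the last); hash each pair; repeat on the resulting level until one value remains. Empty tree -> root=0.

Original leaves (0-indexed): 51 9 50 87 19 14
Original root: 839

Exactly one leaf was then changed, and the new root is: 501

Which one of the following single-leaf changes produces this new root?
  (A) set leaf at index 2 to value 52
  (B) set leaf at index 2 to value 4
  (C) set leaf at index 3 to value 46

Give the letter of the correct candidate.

Original leaves: [51, 9, 50, 87, 19, 14]
Target new root: 501
Try each candidate change and compute the resulting root:
Candidate A: set leaf[2] = 52 -> leaves = [51, 9, 52, 87, 19, 14]
  L0: [51, 9, 52, 87, 19, 14]
  L1: h(51,9)=(51*31+9)%997=593 h(52,87)=(52*31+87)%997=702 h(19,14)=(19*31+14)%997=603 -> [593, 702, 603]
  L2: h(593,702)=(593*31+702)%997=142 h(603,603)=(603*31+603)%997=353 -> [142, 353]
  L3: h(142,353)=(142*31+353)%997=767 -> [767]
  root = 767 != target 501
Candidate B: set leaf[2] = 4 -> leaves = [51, 9, 4, 87, 19, 14]
  L0: [51, 9, 4, 87, 19, 14]
  L1: h(51,9)=(51*31+9)%997=593 h(4,87)=(4*31+87)%997=211 h(19,14)=(19*31+14)%997=603 -> [593, 211, 603]
  L2: h(593,211)=(593*31+211)%997=648 h(603,603)=(603*31+603)%997=353 -> [648, 353]
  L3: h(648,353)=(648*31+353)%997=501 -> [501]
  root = 501 == target 501  ** MATCH **
Candidate C: set leaf[3] = 46 -> leaves = [51, 9, 50, 46, 19, 14]
  L0: [51, 9, 50, 46, 19, 14]
  L1: h(51,9)=(51*31+9)%997=593 h(50,46)=(50*31+46)%997=599 h(19,14)=(19*31+14)%997=603 -> [593, 599, 603]
  L2: h(593,599)=(593*31+599)%997=39 h(603,603)=(603*31+603)%997=353 -> [39, 353]
  L3: h(39,353)=(39*31+353)%997=565 -> [565]
  root = 565 != target 501
Candidate B produces the target root.

Answer: B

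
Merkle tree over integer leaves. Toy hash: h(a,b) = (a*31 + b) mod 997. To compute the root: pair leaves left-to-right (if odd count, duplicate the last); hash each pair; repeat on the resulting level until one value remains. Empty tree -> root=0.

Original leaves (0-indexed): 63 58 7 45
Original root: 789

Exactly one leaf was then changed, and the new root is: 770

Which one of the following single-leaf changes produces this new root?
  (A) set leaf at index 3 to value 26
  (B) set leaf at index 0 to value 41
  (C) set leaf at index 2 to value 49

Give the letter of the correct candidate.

Answer: A

Derivation:
Original leaves: [63, 58, 7, 45]
Target new root: 770
Try each candidate change and compute the resulting root:
Candidate A: set leaf[3] = 26 -> leaves = [63, 58, 7, 26]
  L0: [63, 58, 7, 26]
  L1: h(63,58)=(63*31+58)%997=17 h(7,26)=(7*31+26)%997=243 -> [17, 243]
  L2: h(17,243)=(17*31+243)%997=770 -> [770]
  root = 770 == target 770  ** MATCH **
Candidate B: set leaf[0] = 41 -> leaves = [41, 58, 7, 45]
  L0: [41, 58, 7, 45]
  L1: h(41,58)=(41*31+58)%997=332 h(7,45)=(7*31+45)%997=262 -> [332, 262]
  L2: h(332,262)=(332*31+262)%997=584 -> [584]
  root = 584 != target 770
Candidate C: set leaf[2] = 49 -> leaves = [63, 58, 49, 45]
  L0: [63, 58, 49, 45]
  L1: h(63,58)=(63*31+58)%997=17 h(49,45)=(49*31+45)%997=567 -> [17, 567]
  L2: h(17,567)=(17*31+567)%997=97 -> [97]
  root = 97 != target 770
Candidate A produces the target root.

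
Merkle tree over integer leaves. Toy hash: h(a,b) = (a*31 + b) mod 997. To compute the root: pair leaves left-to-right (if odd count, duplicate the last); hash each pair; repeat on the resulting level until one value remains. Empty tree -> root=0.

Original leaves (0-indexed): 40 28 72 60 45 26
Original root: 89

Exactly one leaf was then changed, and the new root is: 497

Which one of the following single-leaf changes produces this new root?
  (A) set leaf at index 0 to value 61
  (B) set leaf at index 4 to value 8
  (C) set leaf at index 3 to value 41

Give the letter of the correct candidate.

Original leaves: [40, 28, 72, 60, 45, 26]
Target new root: 497
Try each candidate change and compute the resulting root:
Candidate A: set leaf[0] = 61 -> leaves = [61, 28, 72, 60, 45, 26]
  L0: [61, 28, 72, 60, 45, 26]
  L1: h(61,28)=(61*31+28)%997=922 h(72,60)=(72*31+60)%997=298 h(45,26)=(45*31+26)%997=424 -> [922, 298, 424]
  L2: h(922,298)=(922*31+298)%997=964 h(424,424)=(424*31+424)%997=607 -> [964, 607]
  L3: h(964,607)=(964*31+607)%997=581 -> [581]
  root = 581 != target 497
Candidate B: set leaf[4] = 8 -> leaves = [40, 28, 72, 60, 8, 26]
  L0: [40, 28, 72, 60, 8, 26]
  L1: h(40,28)=(40*31+28)%997=271 h(72,60)=(72*31+60)%997=298 h(8,26)=(8*31+26)%997=274 -> [271, 298, 274]
  L2: h(271,298)=(271*31+298)%997=723 h(274,274)=(274*31+274)%997=792 -> [723, 792]
  L3: h(723,792)=(723*31+792)%997=274 -> [274]
  root = 274 != target 497
Candidate C: set leaf[3] = 41 -> leaves = [40, 28, 72, 41, 45, 26]
  L0: [40, 28, 72, 41, 45, 26]
  L1: h(40,28)=(40*31+28)%997=271 h(72,41)=(72*31+41)%997=279 h(45,26)=(45*31+26)%997=424 -> [271, 279, 424]
  L2: h(271,279)=(271*31+279)%997=704 h(424,424)=(424*31+424)%997=607 -> [704, 607]
  L3: h(704,607)=(704*31+607)%997=497 -> [497]
  root = 497 == target 497  ** MATCH **
Candidate C produces the target root.

Answer: C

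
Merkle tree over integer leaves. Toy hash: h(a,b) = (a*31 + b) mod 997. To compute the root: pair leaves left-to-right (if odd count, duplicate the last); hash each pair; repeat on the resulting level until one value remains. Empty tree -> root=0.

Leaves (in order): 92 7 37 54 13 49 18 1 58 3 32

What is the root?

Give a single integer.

L0: [92, 7, 37, 54, 13, 49, 18, 1, 58, 3, 32]
L1: h(92,7)=(92*31+7)%997=865 h(37,54)=(37*31+54)%997=204 h(13,49)=(13*31+49)%997=452 h(18,1)=(18*31+1)%997=559 h(58,3)=(58*31+3)%997=804 h(32,32)=(32*31+32)%997=27 -> [865, 204, 452, 559, 804, 27]
L2: h(865,204)=(865*31+204)%997=100 h(452,559)=(452*31+559)%997=613 h(804,27)=(804*31+27)%997=26 -> [100, 613, 26]
L3: h(100,613)=(100*31+613)%997=722 h(26,26)=(26*31+26)%997=832 -> [722, 832]
L4: h(722,832)=(722*31+832)%997=283 -> [283]

Answer: 283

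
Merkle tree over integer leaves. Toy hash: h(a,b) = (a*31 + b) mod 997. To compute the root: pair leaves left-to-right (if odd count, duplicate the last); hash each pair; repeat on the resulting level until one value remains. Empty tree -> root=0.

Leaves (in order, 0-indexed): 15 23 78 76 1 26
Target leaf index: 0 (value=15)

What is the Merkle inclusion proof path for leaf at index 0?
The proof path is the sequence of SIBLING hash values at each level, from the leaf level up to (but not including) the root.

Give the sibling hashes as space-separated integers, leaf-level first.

Answer: 23 500 827

Derivation:
L0 (leaves): [15, 23, 78, 76, 1, 26], target index=0
L1: h(15,23)=(15*31+23)%997=488 [pair 0] h(78,76)=(78*31+76)%997=500 [pair 1] h(1,26)=(1*31+26)%997=57 [pair 2] -> [488, 500, 57]
  Sibling for proof at L0: 23
L2: h(488,500)=(488*31+500)%997=673 [pair 0] h(57,57)=(57*31+57)%997=827 [pair 1] -> [673, 827]
  Sibling for proof at L1: 500
L3: h(673,827)=(673*31+827)%997=753 [pair 0] -> [753]
  Sibling for proof at L2: 827
Root: 753
Proof path (sibling hashes from leaf to root): [23, 500, 827]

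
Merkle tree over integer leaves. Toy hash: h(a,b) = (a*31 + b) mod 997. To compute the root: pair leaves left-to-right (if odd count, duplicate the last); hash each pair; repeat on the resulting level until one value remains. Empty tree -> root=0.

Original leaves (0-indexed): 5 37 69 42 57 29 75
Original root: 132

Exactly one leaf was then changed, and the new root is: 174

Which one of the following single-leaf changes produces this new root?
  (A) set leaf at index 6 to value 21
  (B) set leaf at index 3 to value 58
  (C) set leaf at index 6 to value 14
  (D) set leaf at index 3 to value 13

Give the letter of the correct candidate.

Original leaves: [5, 37, 69, 42, 57, 29, 75]
Target new root: 174
Try each candidate change and compute the resulting root:
Candidate A: set leaf[6] = 21 -> leaves = [5, 37, 69, 42, 57, 29, 21]
  L0: [5, 37, 69, 42, 57, 29, 21]
  L1: h(5,37)=(5*31+37)%997=192 h(69,42)=(69*31+42)%997=187 h(57,29)=(57*31+29)%997=799 h(21,21)=(21*31+21)%997=672 -> [192, 187, 799, 672]
  L2: h(192,187)=(192*31+187)%997=157 h(799,672)=(799*31+672)%997=516 -> [157, 516]
  L3: h(157,516)=(157*31+516)%997=398 -> [398]
  root = 398 != target 174
Candidate B: set leaf[3] = 58 -> leaves = [5, 37, 69, 58, 57, 29, 75]
  L0: [5, 37, 69, 58, 57, 29, 75]
  L1: h(5,37)=(5*31+37)%997=192 h(69,58)=(69*31+58)%997=203 h(57,29)=(57*31+29)%997=799 h(75,75)=(75*31+75)%997=406 -> [192, 203, 799, 406]
  L2: h(192,203)=(192*31+203)%997=173 h(799,406)=(799*31+406)%997=250 -> [173, 250]
  L3: h(173,250)=(173*31+250)%997=628 -> [628]
  root = 628 != target 174
Candidate C: set leaf[6] = 14 -> leaves = [5, 37, 69, 42, 57, 29, 14]
  L0: [5, 37, 69, 42, 57, 29, 14]
  L1: h(5,37)=(5*31+37)%997=192 h(69,42)=(69*31+42)%997=187 h(57,29)=(57*31+29)%997=799 h(14,14)=(14*31+14)%997=448 -> [192, 187, 799, 448]
  L2: h(192,187)=(192*31+187)%997=157 h(799,448)=(799*31+448)%997=292 -> [157, 292]
  L3: h(157,292)=(157*31+292)%997=174 -> [174]
  root = 174 == target 174  ** MATCH **
Candidate D: set leaf[3] = 13 -> leaves = [5, 37, 69, 13, 57, 29, 75]
  L0: [5, 37, 69, 13, 57, 29, 75]
  L1: h(5,37)=(5*31+37)%997=192 h(69,13)=(69*31+13)%997=158 h(57,29)=(57*31+29)%997=799 h(75,75)=(75*31+75)%997=406 -> [192, 158, 799, 406]
  L2: h(192,158)=(192*31+158)%997=128 h(799,406)=(799*31+406)%997=250 -> [128, 250]
  L3: h(128,250)=(128*31+250)%997=230 -> [230]
  root = 230 != target 174
Candidate C produces the target root.

Answer: C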